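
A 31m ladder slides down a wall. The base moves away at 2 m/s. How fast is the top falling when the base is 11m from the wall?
11√210/210 ≈ 0.7591 m/s

x² + y² = 31²
2x·dx/dt + 2y·dy/dt = 0
dy/dt = -x/y · dx/dt = -11/(2√210) · 2 = -11√210/210 m/s
The top is descending at 11√210/210 ≈ 0.7591 m/s.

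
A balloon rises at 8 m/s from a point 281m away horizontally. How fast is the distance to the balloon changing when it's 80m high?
640√85361/85361 ≈ 2.191 m/s

z² = 281² + y²
z = √(281² + 80²) = √85361
dz/dt = y/z · dy/dt = 80/√85361 · 8 = 640√85361/85361 ≈ 2.191 m/s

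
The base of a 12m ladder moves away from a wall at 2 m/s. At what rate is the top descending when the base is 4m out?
√2/2 ≈ 0.7071 m/s

x² + y² = 12²
2x·dx/dt + 2y·dy/dt = 0
dy/dt = -x/y · dx/dt = -4/(8√2) · 2 = -√2/2 m/s
The top is descending at √2/2 ≈ 0.7071 m/s.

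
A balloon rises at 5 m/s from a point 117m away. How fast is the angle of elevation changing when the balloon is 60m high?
0.033837 rad/s

tan(θ) = y/117
sec²(θ) · dθ/dt = (1/117) · dy/dt
dθ/dt = cos²(θ)/117 · 5 = 117/(117² + 60²) · 5
dθ/dt = 0.033837 rad/s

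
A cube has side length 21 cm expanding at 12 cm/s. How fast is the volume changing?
15876 cm³/s

V = s³
dV/dt = 3s² · ds/dt = 3·21²·12 = 15876 cm³/s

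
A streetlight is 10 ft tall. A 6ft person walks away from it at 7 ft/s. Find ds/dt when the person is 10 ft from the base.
21/2 ft/s

By similar triangles: 10/(x+s) = 6/s
Solving: s = 6x/4
ds/dt = 6/4 · dx/dt = 3/2 · 7 = 21/2 ft/s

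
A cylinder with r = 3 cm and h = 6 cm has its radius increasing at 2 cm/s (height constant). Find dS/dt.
48π cm²/s

S = 2πrh + 2πr² (lateral + bases)
dS/dt = (2πh + 4πr)·dr/dt = (2π·6 + 4π·3)·2
= 48π cm²/s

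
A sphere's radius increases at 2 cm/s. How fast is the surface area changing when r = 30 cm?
480π cm²/s

S = 4πr²
dS/dt = dS/dr · dr/dt = 8πr · 2
At r = 30: dS/dt = 480π cm²/s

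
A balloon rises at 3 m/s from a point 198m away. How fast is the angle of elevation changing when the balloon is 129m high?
0.010637 rad/s

tan(θ) = y/198
sec²(θ) · dθ/dt = (1/198) · dy/dt
dθ/dt = cos²(θ)/198 · 3 = 198/(198² + 129²) · 3
dθ/dt = 0.010637 rad/s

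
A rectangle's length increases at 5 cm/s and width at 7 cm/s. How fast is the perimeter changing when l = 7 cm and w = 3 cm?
24 cm/s

P = 2(l + w)
dP/dt = 2(dl/dt + dw/dt) = 2(5 + 7) = 24 cm/s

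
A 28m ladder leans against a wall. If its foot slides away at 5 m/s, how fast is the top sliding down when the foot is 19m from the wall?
95√47/141 ≈ 4.619 m/s

x² + y² = 28²
2x·dx/dt + 2y·dy/dt = 0
dy/dt = -x/y · dx/dt = -19/(3√47) · 5 = -95√47/141 m/s
The top is descending at 95√47/141 ≈ 4.619 m/s.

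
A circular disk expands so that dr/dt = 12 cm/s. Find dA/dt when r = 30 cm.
720π cm²/s

A = πr²
dA/dt = 2πr · dr/dt = 2π(30)(12) = 720π cm²/s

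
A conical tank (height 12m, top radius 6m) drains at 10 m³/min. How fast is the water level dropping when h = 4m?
5/(2π) ≈ 0.7958 m/min

r/h = 6/12, so r = (1/2)h
V = (1/3)πr²h = (1/3)π((1/2)h)²h = (1/12)πh³
dV/dh = (1/4)πh²
dh/dt = (dV/dt)/(dV/dh) = -10/((1/4)π·4²) = -5/(2π) m/min
The level is dropping at 5/(2π) ≈ 0.7958 m/min.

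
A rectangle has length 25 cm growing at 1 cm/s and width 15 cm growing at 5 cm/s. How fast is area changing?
140 cm²/s

A = lw
dA/dt = w·dl/dt + l·dw/dt = 15·1 + 25·5 = 140 cm²/s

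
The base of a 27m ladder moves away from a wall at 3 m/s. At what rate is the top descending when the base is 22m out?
66√5/35 ≈ 4.217 m/s

x² + y² = 27²
2x·dx/dt + 2y·dy/dt = 0
dy/dt = -x/y · dx/dt = -22/(7√5) · 3 = -66√5/35 m/s
The top is descending at 66√5/35 ≈ 4.217 m/s.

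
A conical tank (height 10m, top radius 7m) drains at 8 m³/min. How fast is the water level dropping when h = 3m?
800/(441π) ≈ 0.5774 m/min

r/h = 7/10, so r = (7/10)h
V = (1/3)πr²h = (1/3)π((7/10)h)²h = (49/300)πh³
dV/dh = (49/100)πh²
dh/dt = (dV/dt)/(dV/dh) = -8/((49/100)π·3²) = -800/(441π) m/min
The level is dropping at 800/(441π) ≈ 0.5774 m/min.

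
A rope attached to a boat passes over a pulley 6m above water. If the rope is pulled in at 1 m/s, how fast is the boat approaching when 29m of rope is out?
29√805/805 ≈ 1.022 m/s

rope² = x² + 6²
x = √(29² - 6²) = √805
dx/dt = (rope/x) · d(rope)/dt = (29/√805) · (-1) = -29√805/805 m/s
The boat approaches at 29√805/805 ≈ 1.022 m/s.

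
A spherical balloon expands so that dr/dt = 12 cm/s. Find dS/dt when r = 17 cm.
1632π cm²/s

S = 4πr²
dS/dt = dS/dr · dr/dt = 8πr · 12
At r = 17: dS/dt = 1632π cm²/s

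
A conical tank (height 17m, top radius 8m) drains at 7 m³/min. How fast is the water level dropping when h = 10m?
2023/(6400π) ≈ 0.1006 m/min

r/h = 8/17, so r = (8/17)h
V = (1/3)πr²h = (1/3)π((8/17)h)²h = (64/867)πh³
dV/dh = (64/289)πh²
dh/dt = (dV/dt)/(dV/dh) = -7/((64/289)π·10²) = -2023/(6400π) m/min
The level is dropping at 2023/(6400π) ≈ 0.1006 m/min.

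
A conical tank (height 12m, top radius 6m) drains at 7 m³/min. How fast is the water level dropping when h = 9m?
28/(81π) ≈ 0.11 m/min

r/h = 6/12, so r = (1/2)h
V = (1/3)πr²h = (1/3)π((1/2)h)²h = (1/12)πh³
dV/dh = (1/4)πh²
dh/dt = (dV/dt)/(dV/dh) = -7/((1/4)π·9²) = -28/(81π) m/min
The level is dropping at 28/(81π) ≈ 0.11 m/min.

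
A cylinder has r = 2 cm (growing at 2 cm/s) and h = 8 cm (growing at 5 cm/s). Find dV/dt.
84π cm³/s

V = πr²h
dV/dt = 2πrh·dr/dt + πr²·dh/dt
= 2π(2)(8)(2) + π(2)²(5)
= 84π cm³/s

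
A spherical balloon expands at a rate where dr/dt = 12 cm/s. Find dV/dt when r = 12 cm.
6912π cm³/s

V = (4/3)πr³
dV/dt = dV/dr · dr/dt = 4πr² · 12
At r = 12: dV/dt = 6912π cm³/s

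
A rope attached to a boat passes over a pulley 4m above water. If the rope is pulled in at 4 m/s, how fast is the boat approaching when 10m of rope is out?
20√21/21 ≈ 4.364 m/s

rope² = x² + 4²
x = √(10² - 4²) = 2√21
dx/dt = (rope/x) · d(rope)/dt = (10/(2√21)) · (-4) = -20√21/21 m/s
The boat approaches at 20√21/21 ≈ 4.364 m/s.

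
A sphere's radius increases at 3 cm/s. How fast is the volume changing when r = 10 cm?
1200π cm³/s

V = (4/3)πr³
dV/dt = dV/dr · dr/dt = 4πr² · 3
At r = 10: dV/dt = 1200π cm³/s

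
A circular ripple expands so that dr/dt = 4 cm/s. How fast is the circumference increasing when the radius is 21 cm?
8π cm/s

C = 2πr
dC/dt = 2π · dr/dt = 2π · 4 = 8π cm/s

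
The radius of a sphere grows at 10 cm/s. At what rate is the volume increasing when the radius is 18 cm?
12960π cm³/s

V = (4/3)πr³
dV/dt = dV/dr · dr/dt = 4πr² · 10
At r = 18: dV/dt = 12960π cm³/s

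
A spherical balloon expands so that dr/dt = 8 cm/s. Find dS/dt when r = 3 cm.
192π cm²/s

S = 4πr²
dS/dt = dS/dr · dr/dt = 8πr · 8
At r = 3: dS/dt = 192π cm²/s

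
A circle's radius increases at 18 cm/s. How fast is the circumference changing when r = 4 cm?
36π cm/s

C = 2πr
dC/dt = 2π · dr/dt = 2π · 18 = 36π cm/s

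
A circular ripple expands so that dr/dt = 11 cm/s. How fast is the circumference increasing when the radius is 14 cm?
22π cm/s

C = 2πr
dC/dt = 2π · dr/dt = 2π · 11 = 22π cm/s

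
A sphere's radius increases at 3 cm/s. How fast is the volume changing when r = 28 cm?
9408π cm³/s

V = (4/3)πr³
dV/dt = dV/dr · dr/dt = 4πr² · 3
At r = 28: dV/dt = 9408π cm³/s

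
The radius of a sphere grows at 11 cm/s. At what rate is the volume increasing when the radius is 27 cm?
32076π cm³/s

V = (4/3)πr³
dV/dt = dV/dr · dr/dt = 4πr² · 11
At r = 27: dV/dt = 32076π cm³/s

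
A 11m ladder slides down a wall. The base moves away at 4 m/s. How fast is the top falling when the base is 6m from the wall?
24√85/85 ≈ 2.603 m/s

x² + y² = 11²
2x·dx/dt + 2y·dy/dt = 0
dy/dt = -x/y · dx/dt = -6/√85 · 4 = -24√85/85 m/s
The top is descending at 24√85/85 ≈ 2.603 m/s.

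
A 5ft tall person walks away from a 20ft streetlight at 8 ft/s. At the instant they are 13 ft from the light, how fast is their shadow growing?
8/3 ft/s

By similar triangles: 20/(x+s) = 5/s
Solving: s = 5x/15
ds/dt = 5/15 · dx/dt = 1/3 · 8 = 8/3 ft/s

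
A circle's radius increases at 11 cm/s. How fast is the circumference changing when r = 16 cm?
22π cm/s

C = 2πr
dC/dt = 2π · dr/dt = 2π · 11 = 22π cm/s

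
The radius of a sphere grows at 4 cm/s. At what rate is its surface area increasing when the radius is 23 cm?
736π cm²/s

S = 4πr²
dS/dt = dS/dr · dr/dt = 8πr · 4
At r = 23: dS/dt = 736π cm²/s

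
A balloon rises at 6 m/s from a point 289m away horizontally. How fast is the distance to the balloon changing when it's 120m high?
720√97921/97921 ≈ 2.301 m/s

z² = 289² + y²
z = √(289² + 120²) = √97921
dz/dt = y/z · dy/dt = 120/√97921 · 6 = 720√97921/97921 ≈ 2.301 m/s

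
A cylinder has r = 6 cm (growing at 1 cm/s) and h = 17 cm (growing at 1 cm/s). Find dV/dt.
240π cm³/s

V = πr²h
dV/dt = 2πrh·dr/dt + πr²·dh/dt
= 2π(6)(17)(1) + π(6)²(1)
= 240π cm³/s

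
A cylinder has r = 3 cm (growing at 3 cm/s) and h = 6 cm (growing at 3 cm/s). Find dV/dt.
135π cm³/s

V = πr²h
dV/dt = 2πrh·dr/dt + πr²·dh/dt
= 2π(3)(6)(3) + π(3)²(3)
= 135π cm³/s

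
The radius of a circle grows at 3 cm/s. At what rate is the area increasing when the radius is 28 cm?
168π cm²/s

A = πr²
dA/dt = 2πr · dr/dt = 2π(28)(3) = 168π cm²/s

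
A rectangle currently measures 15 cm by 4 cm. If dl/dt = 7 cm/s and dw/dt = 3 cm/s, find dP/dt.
20 cm/s

P = 2(l + w)
dP/dt = 2(dl/dt + dw/dt) = 2(7 + 3) = 20 cm/s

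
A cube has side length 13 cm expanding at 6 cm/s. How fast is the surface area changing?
936 cm²/s

A = 6s²
dA/dt = 12s · ds/dt = 12·13·6 = 936 cm²/s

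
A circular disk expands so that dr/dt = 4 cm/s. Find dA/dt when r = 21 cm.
168π cm²/s

A = πr²
dA/dt = 2πr · dr/dt = 2π(21)(4) = 168π cm²/s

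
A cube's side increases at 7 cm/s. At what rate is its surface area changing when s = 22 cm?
1848 cm²/s

A = 6s²
dA/dt = 12s · ds/dt = 12·22·7 = 1848 cm²/s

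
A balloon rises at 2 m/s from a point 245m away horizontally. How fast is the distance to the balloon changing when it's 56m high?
16√1289/1289 ≈ 0.4456 m/s

z² = 245² + y²
z = √(245² + 56²) = 7√1289
dz/dt = y/z · dy/dt = 56/(7√1289) · 2 = 16√1289/1289 ≈ 0.4456 m/s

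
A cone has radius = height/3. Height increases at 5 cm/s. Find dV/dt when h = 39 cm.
845π cm³/s

V = (1/3)π(h/3)²h = πh³/27
dV/dt = πh²/9 · 5
At h = 39: dV/dt = 845π cm³/s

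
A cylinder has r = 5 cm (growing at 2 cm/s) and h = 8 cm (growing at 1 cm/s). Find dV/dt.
185π cm³/s

V = πr²h
dV/dt = 2πrh·dr/dt + πr²·dh/dt
= 2π(5)(8)(2) + π(5)²(1)
= 185π cm³/s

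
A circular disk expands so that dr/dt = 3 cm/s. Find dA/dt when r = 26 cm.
156π cm²/s

A = πr²
dA/dt = 2πr · dr/dt = 2π(26)(3) = 156π cm²/s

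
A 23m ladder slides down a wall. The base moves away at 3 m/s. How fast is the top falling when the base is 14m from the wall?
14√37/37 ≈ 2.302 m/s

x² + y² = 23²
2x·dx/dt + 2y·dy/dt = 0
dy/dt = -x/y · dx/dt = -14/(3√37) · 3 = -14√37/37 m/s
The top is descending at 14√37/37 ≈ 2.302 m/s.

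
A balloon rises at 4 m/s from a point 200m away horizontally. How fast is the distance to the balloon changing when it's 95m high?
76√1961/1961 ≈ 1.716 m/s

z² = 200² + y²
z = √(200² + 95²) = 5√1961
dz/dt = y/z · dy/dt = 95/(5√1961) · 4 = 76√1961/1961 ≈ 1.716 m/s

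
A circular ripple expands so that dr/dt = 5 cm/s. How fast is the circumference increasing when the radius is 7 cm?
10π cm/s

C = 2πr
dC/dt = 2π · dr/dt = 2π · 5 = 10π cm/s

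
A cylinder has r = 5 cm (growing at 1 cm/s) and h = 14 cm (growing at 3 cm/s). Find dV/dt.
215π cm³/s

V = πr²h
dV/dt = 2πrh·dr/dt + πr²·dh/dt
= 2π(5)(14)(1) + π(5)²(3)
= 215π cm³/s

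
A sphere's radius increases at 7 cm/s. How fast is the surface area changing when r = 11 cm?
616π cm²/s

S = 4πr²
dS/dt = dS/dr · dr/dt = 8πr · 7
At r = 11: dS/dt = 616π cm²/s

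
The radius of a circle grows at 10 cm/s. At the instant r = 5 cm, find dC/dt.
20π cm/s

C = 2πr
dC/dt = 2π · dr/dt = 2π · 10 = 20π cm/s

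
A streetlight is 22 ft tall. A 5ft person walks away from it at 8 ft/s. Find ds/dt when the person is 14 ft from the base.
40/17 ft/s

By similar triangles: 22/(x+s) = 5/s
Solving: s = 5x/17
ds/dt = 5/17 · dx/dt = 5/17 · 8 = 40/17 ft/s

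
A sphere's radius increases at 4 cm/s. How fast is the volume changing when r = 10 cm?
1600π cm³/s

V = (4/3)πr³
dV/dt = dV/dr · dr/dt = 4πr² · 4
At r = 10: dV/dt = 1600π cm³/s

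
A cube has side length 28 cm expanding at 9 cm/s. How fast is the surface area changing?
3024 cm²/s

A = 6s²
dA/dt = 12s · ds/dt = 12·28·9 = 3024 cm²/s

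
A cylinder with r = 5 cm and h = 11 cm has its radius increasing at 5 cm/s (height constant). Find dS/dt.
210π cm²/s

S = 2πrh + 2πr² (lateral + bases)
dS/dt = (2πh + 4πr)·dr/dt = (2π·11 + 4π·5)·5
= 210π cm²/s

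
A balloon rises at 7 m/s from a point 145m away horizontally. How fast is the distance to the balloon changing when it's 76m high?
532√26801/26801 ≈ 3.25 m/s

z² = 145² + y²
z = √(145² + 76²) = √26801
dz/dt = y/z · dy/dt = 76/√26801 · 7 = 532√26801/26801 ≈ 3.25 m/s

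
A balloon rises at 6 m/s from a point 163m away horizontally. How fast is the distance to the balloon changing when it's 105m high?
315√37594/18797 ≈ 3.249 m/s

z² = 163² + y²
z = √(163² + 105²) = √37594
dz/dt = y/z · dy/dt = 105/√37594 · 6 = 315√37594/18797 ≈ 3.249 m/s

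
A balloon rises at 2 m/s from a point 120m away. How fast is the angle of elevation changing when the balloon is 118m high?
0.008473 rad/s

tan(θ) = y/120
sec²(θ) · dθ/dt = (1/120) · dy/dt
dθ/dt = cos²(θ)/120 · 2 = 120/(120² + 118²) · 2
dθ/dt = 0.008473 rad/s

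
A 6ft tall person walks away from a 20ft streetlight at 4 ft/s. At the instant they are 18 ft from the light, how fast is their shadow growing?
12/7 ft/s

By similar triangles: 20/(x+s) = 6/s
Solving: s = 6x/14
ds/dt = 6/14 · dx/dt = 3/7 · 4 = 12/7 ft/s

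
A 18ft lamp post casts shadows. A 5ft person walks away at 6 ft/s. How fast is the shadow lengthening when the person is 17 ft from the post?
30/13 ft/s

By similar triangles: 18/(x+s) = 5/s
Solving: s = 5x/13
ds/dt = 5/13 · dx/dt = 5/13 · 6 = 30/13 ft/s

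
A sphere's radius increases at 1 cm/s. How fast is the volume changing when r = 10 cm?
400π cm³/s

V = (4/3)πr³
dV/dt = dV/dr · dr/dt = 4πr² · 1
At r = 10: dV/dt = 400π cm³/s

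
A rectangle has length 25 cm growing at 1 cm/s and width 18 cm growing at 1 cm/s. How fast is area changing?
43 cm²/s

A = lw
dA/dt = w·dl/dt + l·dw/dt = 18·1 + 25·1 = 43 cm²/s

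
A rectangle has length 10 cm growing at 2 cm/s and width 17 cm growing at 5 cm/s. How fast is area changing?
84 cm²/s

A = lw
dA/dt = w·dl/dt + l·dw/dt = 17·2 + 10·5 = 84 cm²/s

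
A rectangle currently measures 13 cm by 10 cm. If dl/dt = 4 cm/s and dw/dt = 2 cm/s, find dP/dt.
12 cm/s

P = 2(l + w)
dP/dt = 2(dl/dt + dw/dt) = 2(4 + 2) = 12 cm/s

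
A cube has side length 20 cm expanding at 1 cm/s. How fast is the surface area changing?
240 cm²/s

A = 6s²
dA/dt = 12s · ds/dt = 12·20·1 = 240 cm²/s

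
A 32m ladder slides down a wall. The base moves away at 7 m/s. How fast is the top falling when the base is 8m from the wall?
7√15/15 ≈ 1.807 m/s

x² + y² = 32²
2x·dx/dt + 2y·dy/dt = 0
dy/dt = -x/y · dx/dt = -8/(8√15) · 7 = -7√15/15 m/s
The top is descending at 7√15/15 ≈ 1.807 m/s.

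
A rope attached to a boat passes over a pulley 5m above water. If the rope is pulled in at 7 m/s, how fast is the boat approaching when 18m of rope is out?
126√299/299 ≈ 7.287 m/s

rope² = x² + 5²
x = √(18² - 5²) = √299
dx/dt = (rope/x) · d(rope)/dt = (18/√299) · (-7) = -126√299/299 m/s
The boat approaches at 126√299/299 ≈ 7.287 m/s.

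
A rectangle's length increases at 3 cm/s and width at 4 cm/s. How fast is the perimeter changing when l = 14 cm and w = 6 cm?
14 cm/s

P = 2(l + w)
dP/dt = 2(dl/dt + dw/dt) = 2(3 + 4) = 14 cm/s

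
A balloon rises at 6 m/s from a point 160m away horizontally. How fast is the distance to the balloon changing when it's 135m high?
162√1753/1753 ≈ 3.869 m/s

z² = 160² + y²
z = √(160² + 135²) = 5√1753
dz/dt = y/z · dy/dt = 135/(5√1753) · 6 = 162√1753/1753 ≈ 3.869 m/s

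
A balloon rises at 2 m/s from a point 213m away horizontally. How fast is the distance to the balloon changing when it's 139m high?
139√64690/32345 ≈ 1.093 m/s

z² = 213² + y²
z = √(213² + 139²) = √64690
dz/dt = y/z · dy/dt = 139/√64690 · 2 = 139√64690/32345 ≈ 1.093 m/s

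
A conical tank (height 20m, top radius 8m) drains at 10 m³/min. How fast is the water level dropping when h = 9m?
125/(162π) ≈ 0.2456 m/min

r/h = 8/20, so r = (2/5)h
V = (1/3)πr²h = (1/3)π((2/5)h)²h = (4/75)πh³
dV/dh = (4/25)πh²
dh/dt = (dV/dt)/(dV/dh) = -10/((4/25)π·9²) = -125/(162π) m/min
The level is dropping at 125/(162π) ≈ 0.2456 m/min.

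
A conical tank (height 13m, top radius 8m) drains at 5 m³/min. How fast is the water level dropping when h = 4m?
845/(1024π) ≈ 0.2627 m/min

r/h = 8/13, so r = (8/13)h
V = (1/3)πr²h = (1/3)π((8/13)h)²h = (64/507)πh³
dV/dh = (64/169)πh²
dh/dt = (dV/dt)/(dV/dh) = -5/((64/169)π·4²) = -845/(1024π) m/min
The level is dropping at 845/(1024π) ≈ 0.2627 m/min.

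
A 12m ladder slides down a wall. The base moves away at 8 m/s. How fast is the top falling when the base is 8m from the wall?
16√5/5 ≈ 7.155 m/s

x² + y² = 12²
2x·dx/dt + 2y·dy/dt = 0
dy/dt = -x/y · dx/dt = -8/(4√5) · 8 = -16√5/5 m/s
The top is descending at 16√5/5 ≈ 7.155 m/s.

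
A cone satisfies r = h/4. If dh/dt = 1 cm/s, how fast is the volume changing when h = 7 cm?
49π/16 cm³/s

V = (1/3)π(h/4)²h = πh³/48
dV/dt = πh²/16 · 1
At h = 7: dV/dt = 49π/16 cm³/s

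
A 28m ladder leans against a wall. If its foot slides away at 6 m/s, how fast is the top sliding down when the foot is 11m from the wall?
22√663/221 ≈ 2.563 m/s

x² + y² = 28²
2x·dx/dt + 2y·dy/dt = 0
dy/dt = -x/y · dx/dt = -11/√663 · 6 = -22√663/221 m/s
The top is descending at 22√663/221 ≈ 2.563 m/s.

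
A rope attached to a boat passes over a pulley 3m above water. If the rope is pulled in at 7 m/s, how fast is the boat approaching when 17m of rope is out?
17√70/20 ≈ 7.112 m/s

rope² = x² + 3²
x = √(17² - 3²) = 2√70
dx/dt = (rope/x) · d(rope)/dt = (17/(2√70)) · (-7) = -17√70/20 m/s
The boat approaches at 17√70/20 ≈ 7.112 m/s.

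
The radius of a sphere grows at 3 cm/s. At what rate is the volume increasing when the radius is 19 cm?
4332π cm³/s

V = (4/3)πr³
dV/dt = dV/dr · dr/dt = 4πr² · 3
At r = 19: dV/dt = 4332π cm³/s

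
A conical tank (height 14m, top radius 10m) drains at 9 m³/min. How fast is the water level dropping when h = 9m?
49/(225π) ≈ 0.06932 m/min

r/h = 10/14, so r = (5/7)h
V = (1/3)πr²h = (1/3)π((5/7)h)²h = (25/147)πh³
dV/dh = (25/49)πh²
dh/dt = (dV/dt)/(dV/dh) = -9/((25/49)π·9²) = -49/(225π) m/min
The level is dropping at 49/(225π) ≈ 0.06932 m/min.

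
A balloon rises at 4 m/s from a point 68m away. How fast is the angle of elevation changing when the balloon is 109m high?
0.01648 rad/s

tan(θ) = y/68
sec²(θ) · dθ/dt = (1/68) · dy/dt
dθ/dt = cos²(θ)/68 · 4 = 68/(68² + 109²) · 4
dθ/dt = 0.01648 rad/s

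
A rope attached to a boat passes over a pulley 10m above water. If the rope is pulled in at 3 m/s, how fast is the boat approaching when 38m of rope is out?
19√21/28 ≈ 3.11 m/s

rope² = x² + 10²
x = √(38² - 10²) = 8√21
dx/dt = (rope/x) · d(rope)/dt = (38/(8√21)) · (-3) = -19√21/28 m/s
The boat approaches at 19√21/28 ≈ 3.11 m/s.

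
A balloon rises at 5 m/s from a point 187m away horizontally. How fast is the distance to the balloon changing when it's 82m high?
410√41693/41693 ≈ 2.008 m/s

z² = 187² + y²
z = √(187² + 82²) = √41693
dz/dt = y/z · dy/dt = 82/√41693 · 5 = 410√41693/41693 ≈ 2.008 m/s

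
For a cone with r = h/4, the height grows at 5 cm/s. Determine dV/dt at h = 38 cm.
1805π/4 cm³/s

V = (1/3)π(h/4)²h = πh³/48
dV/dt = πh²/16 · 5
At h = 38: dV/dt = 1805π/4 cm³/s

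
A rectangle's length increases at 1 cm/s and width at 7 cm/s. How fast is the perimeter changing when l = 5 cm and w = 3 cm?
16 cm/s

P = 2(l + w)
dP/dt = 2(dl/dt + dw/dt) = 2(1 + 7) = 16 cm/s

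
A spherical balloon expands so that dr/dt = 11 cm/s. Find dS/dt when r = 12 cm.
1056π cm²/s

S = 4πr²
dS/dt = dS/dr · dr/dt = 8πr · 11
At r = 12: dS/dt = 1056π cm²/s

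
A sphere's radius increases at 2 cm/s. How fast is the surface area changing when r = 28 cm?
448π cm²/s

S = 4πr²
dS/dt = dS/dr · dr/dt = 8πr · 2
At r = 28: dS/dt = 448π cm²/s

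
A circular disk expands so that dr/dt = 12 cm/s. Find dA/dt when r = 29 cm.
696π cm²/s

A = πr²
dA/dt = 2πr · dr/dt = 2π(29)(12) = 696π cm²/s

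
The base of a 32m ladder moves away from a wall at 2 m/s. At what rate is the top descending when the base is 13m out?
26√95/285 ≈ 0.8892 m/s

x² + y² = 32²
2x·dx/dt + 2y·dy/dt = 0
dy/dt = -x/y · dx/dt = -13/(3√95) · 2 = -26√95/285 m/s
The top is descending at 26√95/285 ≈ 0.8892 m/s.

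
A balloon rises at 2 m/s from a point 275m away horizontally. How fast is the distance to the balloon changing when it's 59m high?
59√79106/39553 ≈ 0.4195 m/s

z² = 275² + y²
z = √(275² + 59²) = √79106
dz/dt = y/z · dy/dt = 59/√79106 · 2 = 59√79106/39553 ≈ 0.4195 m/s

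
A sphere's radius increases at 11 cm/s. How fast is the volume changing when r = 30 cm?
39600π cm³/s

V = (4/3)πr³
dV/dt = dV/dr · dr/dt = 4πr² · 11
At r = 30: dV/dt = 39600π cm³/s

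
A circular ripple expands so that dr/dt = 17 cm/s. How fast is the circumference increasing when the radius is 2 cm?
34π cm/s

C = 2πr
dC/dt = 2π · dr/dt = 2π · 17 = 34π cm/s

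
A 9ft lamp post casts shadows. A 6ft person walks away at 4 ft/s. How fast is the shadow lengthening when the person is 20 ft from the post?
8 ft/s

By similar triangles: 9/(x+s) = 6/s
Solving: s = 6x/3
ds/dt = 6/3 · dx/dt = 2 · 4 = 8 ft/s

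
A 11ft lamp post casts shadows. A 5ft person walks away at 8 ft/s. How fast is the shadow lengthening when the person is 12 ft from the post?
20/3 ft/s

By similar triangles: 11/(x+s) = 5/s
Solving: s = 5x/6
ds/dt = 5/6 · dx/dt = 5/6 · 8 = 20/3 ft/s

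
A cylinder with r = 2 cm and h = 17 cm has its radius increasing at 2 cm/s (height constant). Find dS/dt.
84π cm²/s

S = 2πrh + 2πr² (lateral + bases)
dS/dt = (2πh + 4πr)·dr/dt = (2π·17 + 4π·2)·2
= 84π cm²/s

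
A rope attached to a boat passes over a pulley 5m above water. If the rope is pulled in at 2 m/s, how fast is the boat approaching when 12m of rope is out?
24√119/119 ≈ 2.2 m/s

rope² = x² + 5²
x = √(12² - 5²) = √119
dx/dt = (rope/x) · d(rope)/dt = (12/√119) · (-2) = -24√119/119 m/s
The boat approaches at 24√119/119 ≈ 2.2 m/s.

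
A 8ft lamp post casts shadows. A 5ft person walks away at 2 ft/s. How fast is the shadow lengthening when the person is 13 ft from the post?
10/3 ft/s

By similar triangles: 8/(x+s) = 5/s
Solving: s = 5x/3
ds/dt = 5/3 · dx/dt = 5/3 · 2 = 10/3 ft/s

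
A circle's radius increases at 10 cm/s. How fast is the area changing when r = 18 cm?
360π cm²/s

A = πr²
dA/dt = 2πr · dr/dt = 2π(18)(10) = 360π cm²/s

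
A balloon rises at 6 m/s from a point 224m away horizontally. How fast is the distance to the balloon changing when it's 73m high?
438√55505/55505 ≈ 1.859 m/s

z² = 224² + y²
z = √(224² + 73²) = √55505
dz/dt = y/z · dy/dt = 73/√55505 · 6 = 438√55505/55505 ≈ 1.859 m/s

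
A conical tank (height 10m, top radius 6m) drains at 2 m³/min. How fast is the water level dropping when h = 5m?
2/(9π) ≈ 0.07074 m/min

r/h = 6/10, so r = (3/5)h
V = (1/3)πr²h = (1/3)π((3/5)h)²h = (3/25)πh³
dV/dh = (9/25)πh²
dh/dt = (dV/dt)/(dV/dh) = -2/((9/25)π·5²) = -2/(9π) m/min
The level is dropping at 2/(9π) ≈ 0.07074 m/min.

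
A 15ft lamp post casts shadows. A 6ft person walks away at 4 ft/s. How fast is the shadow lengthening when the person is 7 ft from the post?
8/3 ft/s

By similar triangles: 15/(x+s) = 6/s
Solving: s = 6x/9
ds/dt = 6/9 · dx/dt = 2/3 · 4 = 8/3 ft/s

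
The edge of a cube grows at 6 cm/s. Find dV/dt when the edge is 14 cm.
3528 cm³/s

V = s³
dV/dt = 3s² · ds/dt = 3·14²·6 = 3528 cm³/s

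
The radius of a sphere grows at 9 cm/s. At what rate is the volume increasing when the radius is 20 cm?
14400π cm³/s

V = (4/3)πr³
dV/dt = dV/dr · dr/dt = 4πr² · 9
At r = 20: dV/dt = 14400π cm³/s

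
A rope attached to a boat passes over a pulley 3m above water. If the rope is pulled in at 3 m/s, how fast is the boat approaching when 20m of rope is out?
60√391/391 ≈ 3.034 m/s

rope² = x² + 3²
x = √(20² - 3²) = √391
dx/dt = (rope/x) · d(rope)/dt = (20/√391) · (-3) = -60√391/391 m/s
The boat approaches at 60√391/391 ≈ 3.034 m/s.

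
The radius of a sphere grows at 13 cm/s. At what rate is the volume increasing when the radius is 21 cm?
22932π cm³/s

V = (4/3)πr³
dV/dt = dV/dr · dr/dt = 4πr² · 13
At r = 21: dV/dt = 22932π cm³/s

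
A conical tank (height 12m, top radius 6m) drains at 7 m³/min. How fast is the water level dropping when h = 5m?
28/(25π) ≈ 0.3565 m/min

r/h = 6/12, so r = (1/2)h
V = (1/3)πr²h = (1/3)π((1/2)h)²h = (1/12)πh³
dV/dh = (1/4)πh²
dh/dt = (dV/dt)/(dV/dh) = -7/((1/4)π·5²) = -28/(25π) m/min
The level is dropping at 28/(25π) ≈ 0.3565 m/min.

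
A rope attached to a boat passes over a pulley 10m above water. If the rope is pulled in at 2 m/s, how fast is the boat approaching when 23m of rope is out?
46√429/429 ≈ 2.221 m/s

rope² = x² + 10²
x = √(23² - 10²) = √429
dx/dt = (rope/x) · d(rope)/dt = (23/√429) · (-2) = -46√429/429 m/s
The boat approaches at 46√429/429 ≈ 2.221 m/s.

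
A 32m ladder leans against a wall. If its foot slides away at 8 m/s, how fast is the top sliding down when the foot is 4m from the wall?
8√7/21 ≈ 1.008 m/s

x² + y² = 32²
2x·dx/dt + 2y·dy/dt = 0
dy/dt = -x/y · dx/dt = -4/(12√7) · 8 = -8√7/21 m/s
The top is descending at 8√7/21 ≈ 1.008 m/s.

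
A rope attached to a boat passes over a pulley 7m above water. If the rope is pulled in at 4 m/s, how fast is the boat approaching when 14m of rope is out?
8√3/3 ≈ 4.619 m/s

rope² = x² + 7²
x = √(14² - 7²) = 7√3
dx/dt = (rope/x) · d(rope)/dt = (14/(7√3)) · (-4) = -8√3/3 m/s
The boat approaches at 8√3/3 ≈ 4.619 m/s.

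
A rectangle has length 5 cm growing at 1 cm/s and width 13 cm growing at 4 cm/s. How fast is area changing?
33 cm²/s

A = lw
dA/dt = w·dl/dt + l·dw/dt = 13·1 + 5·4 = 33 cm²/s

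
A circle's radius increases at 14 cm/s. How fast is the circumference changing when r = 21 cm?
28π cm/s

C = 2πr
dC/dt = 2π · dr/dt = 2π · 14 = 28π cm/s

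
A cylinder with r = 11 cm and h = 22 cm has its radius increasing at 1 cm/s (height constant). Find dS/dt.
88π cm²/s

S = 2πrh + 2πr² (lateral + bases)
dS/dt = (2πh + 4πr)·dr/dt = (2π·22 + 4π·11)·1
= 88π cm²/s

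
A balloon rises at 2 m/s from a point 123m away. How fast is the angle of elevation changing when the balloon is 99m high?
0.009868 rad/s

tan(θ) = y/123
sec²(θ) · dθ/dt = (1/123) · dy/dt
dθ/dt = cos²(θ)/123 · 2 = 123/(123² + 99²) · 2
dθ/dt = 0.009868 rad/s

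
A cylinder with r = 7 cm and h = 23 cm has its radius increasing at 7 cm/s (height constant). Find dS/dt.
518π cm²/s

S = 2πrh + 2πr² (lateral + bases)
dS/dt = (2πh + 4πr)·dr/dt = (2π·23 + 4π·7)·7
= 518π cm²/s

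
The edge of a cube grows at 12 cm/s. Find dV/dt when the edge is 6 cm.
1296 cm³/s

V = s³
dV/dt = 3s² · ds/dt = 3·6²·12 = 1296 cm³/s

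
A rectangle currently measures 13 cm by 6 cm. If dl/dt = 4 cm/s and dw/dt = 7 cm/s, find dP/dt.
22 cm/s

P = 2(l + w)
dP/dt = 2(dl/dt + dw/dt) = 2(4 + 7) = 22 cm/s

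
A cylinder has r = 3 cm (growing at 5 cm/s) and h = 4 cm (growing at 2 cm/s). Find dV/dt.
138π cm³/s

V = πr²h
dV/dt = 2πrh·dr/dt + πr²·dh/dt
= 2π(3)(4)(5) + π(3)²(2)
= 138π cm³/s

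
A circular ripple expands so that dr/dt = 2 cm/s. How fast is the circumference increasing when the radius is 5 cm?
4π cm/s

C = 2πr
dC/dt = 2π · dr/dt = 2π · 2 = 4π cm/s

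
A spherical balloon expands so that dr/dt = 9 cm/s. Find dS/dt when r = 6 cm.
432π cm²/s

S = 4πr²
dS/dt = dS/dr · dr/dt = 8πr · 9
At r = 6: dS/dt = 432π cm²/s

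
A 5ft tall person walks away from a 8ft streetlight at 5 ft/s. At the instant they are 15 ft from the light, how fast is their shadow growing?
25/3 ft/s

By similar triangles: 8/(x+s) = 5/s
Solving: s = 5x/3
ds/dt = 5/3 · dx/dt = 5/3 · 5 = 25/3 ft/s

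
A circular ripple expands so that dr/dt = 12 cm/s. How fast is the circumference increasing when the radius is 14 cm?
24π cm/s

C = 2πr
dC/dt = 2π · dr/dt = 2π · 12 = 24π cm/s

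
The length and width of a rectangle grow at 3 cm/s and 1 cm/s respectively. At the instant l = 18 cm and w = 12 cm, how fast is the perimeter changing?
8 cm/s

P = 2(l + w)
dP/dt = 2(dl/dt + dw/dt) = 2(3 + 1) = 8 cm/s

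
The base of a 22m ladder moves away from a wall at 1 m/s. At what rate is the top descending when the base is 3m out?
3√19/95 ≈ 0.1376 m/s

x² + y² = 22²
2x·dx/dt + 2y·dy/dt = 0
dy/dt = -x/y · dx/dt = -3/(5√19) · 1 = -3√19/95 m/s
The top is descending at 3√19/95 ≈ 0.1376 m/s.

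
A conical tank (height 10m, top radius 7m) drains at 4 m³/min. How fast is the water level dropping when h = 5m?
16/(49π) ≈ 0.1039 m/min

r/h = 7/10, so r = (7/10)h
V = (1/3)πr²h = (1/3)π((7/10)h)²h = (49/300)πh³
dV/dh = (49/100)πh²
dh/dt = (dV/dt)/(dV/dh) = -4/((49/100)π·5²) = -16/(49π) m/min
The level is dropping at 16/(49π) ≈ 0.1039 m/min.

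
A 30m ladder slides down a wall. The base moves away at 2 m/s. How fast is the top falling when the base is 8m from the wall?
8√209/209 ≈ 0.5534 m/s

x² + y² = 30²
2x·dx/dt + 2y·dy/dt = 0
dy/dt = -x/y · dx/dt = -8/(2√209) · 2 = -8√209/209 m/s
The top is descending at 8√209/209 ≈ 0.5534 m/s.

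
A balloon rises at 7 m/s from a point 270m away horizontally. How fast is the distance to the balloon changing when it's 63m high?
49√949/949 ≈ 1.591 m/s

z² = 270² + y²
z = √(270² + 63²) = 9√949
dz/dt = y/z · dy/dt = 63/(9√949) · 7 = 49√949/949 ≈ 1.591 m/s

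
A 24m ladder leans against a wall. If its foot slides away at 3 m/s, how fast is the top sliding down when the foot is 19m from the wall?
57√215/215 ≈ 3.887 m/s

x² + y² = 24²
2x·dx/dt + 2y·dy/dt = 0
dy/dt = -x/y · dx/dt = -19/√215 · 3 = -57√215/215 m/s
The top is descending at 57√215/215 ≈ 3.887 m/s.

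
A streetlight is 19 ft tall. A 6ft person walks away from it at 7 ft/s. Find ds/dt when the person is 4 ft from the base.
42/13 ft/s

By similar triangles: 19/(x+s) = 6/s
Solving: s = 6x/13
ds/dt = 6/13 · dx/dt = 6/13 · 7 = 42/13 ft/s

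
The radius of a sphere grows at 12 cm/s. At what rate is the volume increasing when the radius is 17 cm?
13872π cm³/s

V = (4/3)πr³
dV/dt = dV/dr · dr/dt = 4πr² · 12
At r = 17: dV/dt = 13872π cm³/s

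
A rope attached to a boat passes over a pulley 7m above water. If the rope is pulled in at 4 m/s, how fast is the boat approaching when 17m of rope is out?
17√15/15 ≈ 4.389 m/s

rope² = x² + 7²
x = √(17² - 7²) = 4√15
dx/dt = (rope/x) · d(rope)/dt = (17/(4√15)) · (-4) = -17√15/15 m/s
The boat approaches at 17√15/15 ≈ 4.389 m/s.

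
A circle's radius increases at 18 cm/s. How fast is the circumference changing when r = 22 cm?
36π cm/s

C = 2πr
dC/dt = 2π · dr/dt = 2π · 18 = 36π cm/s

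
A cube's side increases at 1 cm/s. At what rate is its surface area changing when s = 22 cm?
264 cm²/s

A = 6s²
dA/dt = 12s · ds/dt = 12·22·1 = 264 cm²/s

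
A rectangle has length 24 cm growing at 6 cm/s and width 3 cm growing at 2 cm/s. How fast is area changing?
66 cm²/s

A = lw
dA/dt = w·dl/dt + l·dw/dt = 3·6 + 24·2 = 66 cm²/s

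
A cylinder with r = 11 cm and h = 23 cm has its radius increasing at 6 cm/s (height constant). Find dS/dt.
540π cm²/s

S = 2πrh + 2πr² (lateral + bases)
dS/dt = (2πh + 4πr)·dr/dt = (2π·23 + 4π·11)·6
= 540π cm²/s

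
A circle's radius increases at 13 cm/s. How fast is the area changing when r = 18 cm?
468π cm²/s

A = πr²
dA/dt = 2πr · dr/dt = 2π(18)(13) = 468π cm²/s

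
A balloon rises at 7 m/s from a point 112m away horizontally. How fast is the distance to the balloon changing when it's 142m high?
497√8177/8177 ≈ 5.496 m/s

z² = 112² + y²
z = √(112² + 142²) = 2√8177
dz/dt = y/z · dy/dt = 142/(2√8177) · 7 = 497√8177/8177 ≈ 5.496 m/s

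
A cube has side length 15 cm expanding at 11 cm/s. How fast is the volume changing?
7425 cm³/s

V = s³
dV/dt = 3s² · ds/dt = 3·15²·11 = 7425 cm³/s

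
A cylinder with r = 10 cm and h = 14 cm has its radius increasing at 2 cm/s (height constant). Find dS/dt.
136π cm²/s

S = 2πrh + 2πr² (lateral + bases)
dS/dt = (2πh + 4πr)·dr/dt = (2π·14 + 4π·10)·2
= 136π cm²/s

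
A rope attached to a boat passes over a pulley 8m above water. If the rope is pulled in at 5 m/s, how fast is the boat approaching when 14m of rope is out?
35√33/33 ≈ 6.093 m/s

rope² = x² + 8²
x = √(14² - 8²) = 2√33
dx/dt = (rope/x) · d(rope)/dt = (14/(2√33)) · (-5) = -35√33/33 m/s
The boat approaches at 35√33/33 ≈ 6.093 m/s.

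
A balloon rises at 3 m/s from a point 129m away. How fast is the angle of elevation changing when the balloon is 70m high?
0.017966 rad/s

tan(θ) = y/129
sec²(θ) · dθ/dt = (1/129) · dy/dt
dθ/dt = cos²(θ)/129 · 3 = 129/(129² + 70²) · 3
dθ/dt = 0.017966 rad/s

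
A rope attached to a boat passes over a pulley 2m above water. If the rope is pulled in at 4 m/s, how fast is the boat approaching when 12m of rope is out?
24√35/35 ≈ 4.057 m/s

rope² = x² + 2²
x = √(12² - 2²) = 2√35
dx/dt = (rope/x) · d(rope)/dt = (12/(2√35)) · (-4) = -24√35/35 m/s
The boat approaches at 24√35/35 ≈ 4.057 m/s.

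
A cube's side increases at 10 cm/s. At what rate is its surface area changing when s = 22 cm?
2640 cm²/s

A = 6s²
dA/dt = 12s · ds/dt = 12·22·10 = 2640 cm²/s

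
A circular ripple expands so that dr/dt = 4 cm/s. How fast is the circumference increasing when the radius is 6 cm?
8π cm/s

C = 2πr
dC/dt = 2π · dr/dt = 2π · 4 = 8π cm/s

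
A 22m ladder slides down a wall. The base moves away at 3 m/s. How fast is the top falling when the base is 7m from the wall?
7√435/145 ≈ 1.007 m/s

x² + y² = 22²
2x·dx/dt + 2y·dy/dt = 0
dy/dt = -x/y · dx/dt = -7/√435 · 3 = -7√435/145 m/s
The top is descending at 7√435/145 ≈ 1.007 m/s.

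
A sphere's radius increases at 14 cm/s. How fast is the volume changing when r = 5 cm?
1400π cm³/s

V = (4/3)πr³
dV/dt = dV/dr · dr/dt = 4πr² · 14
At r = 5: dV/dt = 1400π cm³/s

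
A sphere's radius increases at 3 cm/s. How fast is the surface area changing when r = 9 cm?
216π cm²/s

S = 4πr²
dS/dt = dS/dr · dr/dt = 8πr · 3
At r = 9: dS/dt = 216π cm²/s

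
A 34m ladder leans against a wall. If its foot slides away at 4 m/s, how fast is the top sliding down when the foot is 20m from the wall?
40√21/63 ≈ 2.91 m/s

x² + y² = 34²
2x·dx/dt + 2y·dy/dt = 0
dy/dt = -x/y · dx/dt = -20/(6√21) · 4 = -40√21/63 m/s
The top is descending at 40√21/63 ≈ 2.91 m/s.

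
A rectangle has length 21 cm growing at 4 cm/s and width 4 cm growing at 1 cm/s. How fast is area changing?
37 cm²/s

A = lw
dA/dt = w·dl/dt + l·dw/dt = 4·4 + 21·1 = 37 cm²/s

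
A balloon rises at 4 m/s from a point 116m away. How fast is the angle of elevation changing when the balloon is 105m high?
0.018953 rad/s

tan(θ) = y/116
sec²(θ) · dθ/dt = (1/116) · dy/dt
dθ/dt = cos²(θ)/116 · 4 = 116/(116² + 105²) · 4
dθ/dt = 0.018953 rad/s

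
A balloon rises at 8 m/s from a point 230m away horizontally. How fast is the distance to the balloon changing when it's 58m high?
116√14066/7033 ≈ 1.956 m/s

z² = 230² + y²
z = √(230² + 58²) = 2√14066
dz/dt = y/z · dy/dt = 58/(2√14066) · 8 = 116√14066/7033 ≈ 1.956 m/s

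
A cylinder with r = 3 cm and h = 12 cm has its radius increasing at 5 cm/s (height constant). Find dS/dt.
180π cm²/s

S = 2πrh + 2πr² (lateral + bases)
dS/dt = (2πh + 4πr)·dr/dt = (2π·12 + 4π·3)·5
= 180π cm²/s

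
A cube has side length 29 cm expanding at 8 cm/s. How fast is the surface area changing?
2784 cm²/s

A = 6s²
dA/dt = 12s · ds/dt = 12·29·8 = 2784 cm²/s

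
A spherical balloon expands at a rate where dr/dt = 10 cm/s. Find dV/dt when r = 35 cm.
49000π cm³/s

V = (4/3)πr³
dV/dt = dV/dr · dr/dt = 4πr² · 10
At r = 35: dV/dt = 49000π cm³/s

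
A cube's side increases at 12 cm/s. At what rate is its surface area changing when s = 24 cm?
3456 cm²/s

A = 6s²
dA/dt = 12s · ds/dt = 12·24·12 = 3456 cm²/s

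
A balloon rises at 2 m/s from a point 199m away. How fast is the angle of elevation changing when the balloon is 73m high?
0.008858 rad/s

tan(θ) = y/199
sec²(θ) · dθ/dt = (1/199) · dy/dt
dθ/dt = cos²(θ)/199 · 2 = 199/(199² + 73²) · 2
dθ/dt = 0.008858 rad/s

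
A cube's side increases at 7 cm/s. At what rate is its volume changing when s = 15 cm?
4725 cm³/s

V = s³
dV/dt = 3s² · ds/dt = 3·15²·7 = 4725 cm³/s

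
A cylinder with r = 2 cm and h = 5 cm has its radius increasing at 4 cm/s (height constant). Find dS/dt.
72π cm²/s

S = 2πrh + 2πr² (lateral + bases)
dS/dt = (2πh + 4πr)·dr/dt = (2π·5 + 4π·2)·4
= 72π cm²/s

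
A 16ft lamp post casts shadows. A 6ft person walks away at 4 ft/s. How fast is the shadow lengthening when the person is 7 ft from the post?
12/5 ft/s

By similar triangles: 16/(x+s) = 6/s
Solving: s = 6x/10
ds/dt = 6/10 · dx/dt = 3/5 · 4 = 12/5 ft/s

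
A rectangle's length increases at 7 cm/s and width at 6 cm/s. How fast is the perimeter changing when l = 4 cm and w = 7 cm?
26 cm/s

P = 2(l + w)
dP/dt = 2(dl/dt + dw/dt) = 2(7 + 6) = 26 cm/s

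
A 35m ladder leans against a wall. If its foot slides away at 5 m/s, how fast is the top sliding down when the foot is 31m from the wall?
155√66/132 ≈ 9.54 m/s

x² + y² = 35²
2x·dx/dt + 2y·dy/dt = 0
dy/dt = -x/y · dx/dt = -31/(2√66) · 5 = -155√66/132 m/s
The top is descending at 155√66/132 ≈ 9.54 m/s.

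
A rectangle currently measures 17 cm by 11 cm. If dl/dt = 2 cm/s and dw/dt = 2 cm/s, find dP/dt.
8 cm/s

P = 2(l + w)
dP/dt = 2(dl/dt + dw/dt) = 2(2 + 2) = 8 cm/s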